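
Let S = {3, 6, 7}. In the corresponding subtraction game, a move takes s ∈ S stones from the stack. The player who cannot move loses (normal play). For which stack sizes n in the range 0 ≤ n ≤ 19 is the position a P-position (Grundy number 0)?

G(0) = 0
G(1) = mex{} = 0
G(2) = mex{} = 0
G(3) = mex{0} = 1
G(4) = mex{0} = 1
G(5) = mex{0} = 1
G(6) = mex{1,0} = 2
G(7) = mex{1,0,0} = 2
G(8) = mex{1,0,0} = 2
G(9) = mex{2,1,0} = 3
G(10) = mex{2,1,1} = 0
G(11) = mex{2,1,1} = 0
G(12) = mex{3,2,1} = 0
G(13) = mex{0,2,2} = 1
G(14) = mex{0,2,2} = 1
G(15) = mex{0,3,2} = 1
G(16) = mex{1,0,3} = 2
G(17) = mex{1,0,0} = 2
G(18) = mex{1,0,0} = 2
G(19) = mex{2,1,0} = 3
P-positions are exactly the n with G(n) = 0.

0, 1, 2, 10, 11, 12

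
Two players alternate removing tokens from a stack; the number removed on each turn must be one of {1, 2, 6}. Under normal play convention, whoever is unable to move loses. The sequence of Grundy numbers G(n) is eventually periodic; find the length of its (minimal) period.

n :  0  1  2  3  4  5  6  7  8  9 10 11 12 13 14 15
G :  0  1  2  0  1  2  3  0  1  2  0  1  2  3  0  1
G(n+7) = G(n) holds for n = 0,…,5 (a full window of length max(S) = 6), so the sequence is purely periodic with period 7.

7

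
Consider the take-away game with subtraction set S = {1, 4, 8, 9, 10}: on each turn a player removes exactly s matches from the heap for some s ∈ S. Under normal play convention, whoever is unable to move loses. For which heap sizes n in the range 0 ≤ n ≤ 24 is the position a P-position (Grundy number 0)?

0, 2, 5, 7, 18, 20, 23

G(0) = 0
G(1) = mex{0} = 1
G(2) = mex{1} = 0
G(3) = mex{0} = 1
G(4) = mex{1,0} = 2
G(5) = mex{2,1} = 0
G(6) = mex{0,0} = 1
G(7) = mex{1,1} = 0
G(8) = mex{0,2,0} = 1
G(9) = mex{1,0,1,0} = 2
G(10) = mex{2,1,0,1,0} = 3
G(11) = mex{3,0,1,0,1} = 2
G(12) = mex{2,1,2,1,0} = 3
G(13) = mex{3,2,0,2,1} = 4
G(14) = mex{4,3,1,0,2} = 5
G(15) = mex{5,2,0,1,0} = 3
G(16) = mex{3,3,1,0,1} = 2
G(17) = mex{2,4,2,1,0} = 3
G(18) = mex{3,5,3,2,1} = 0
G(19) = mex{0,3,2,3,2} = 1
G(20) = mex{1,2,3,2,3} = 0
G(21) = mex{0,3,4,3,2} = 1
G(22) = mex{1,0,5,4,3} = 2
G(23) = mex{2,1,3,5,4} = 0
G(24) = mex{0,0,2,3,5} = 1
P-positions are exactly the n with G(n) = 0.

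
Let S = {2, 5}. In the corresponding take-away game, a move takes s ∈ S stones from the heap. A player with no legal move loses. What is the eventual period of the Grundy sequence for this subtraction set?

G(0) = 0
G(1) = mex{} = 0
G(2) = mex{0} = 1
G(3) = mex{0} = 1
G(4) = mex{1} = 0
G(5) = mex{1,0} = 2
G(6) = mex{0,0} = 1
G(7) = mex{2,1} = 0
G(8) = mex{1,1} = 0
G(9) = mex{0,0} = 1
G(10) = mex{0,2} = 1
G(11) = mex{1,1} = 0
G(12) = mex{1,0} = 2
G(13) = mex{0,0} = 1
G(14) = mex{2,1} = 0
G(15) = mex{1,1} = 0
G(n+7) = G(n) holds for n = 0,…,4 (a full window of length max(S) = 5), so the sequence is purely periodic with period 7.

7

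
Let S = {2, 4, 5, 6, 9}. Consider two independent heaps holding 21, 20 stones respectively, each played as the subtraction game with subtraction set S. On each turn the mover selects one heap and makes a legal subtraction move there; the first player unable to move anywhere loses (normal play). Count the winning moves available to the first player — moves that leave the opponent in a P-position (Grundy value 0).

0

All heaps use S = {2, 4, 5, 6, 9}:
G(0) = 0
G(1) = mex{} = 0
G(2) = mex{0} = 1
G(3) = mex{0} = 1
G(4) = mex{1,0} = 2
G(5) = mex{1,0,0} = 2
G(6) = mex{2,1,0,0} = 3
G(7) = mex{2,1,1,0} = 3
G(8) = mex{3,2,1,1} = 0
G(9) = mex{3,2,2,1,0} = 4
G(10) = mex{0,3,2,2,0} = 1
G(11) = mex{4,3,3,2,1} = 0
G(12) = mex{1,0,3,3,1} = 2
G(13) = mex{0,4,0,3,2} = 1
G(14) = mex{2,1,4,0,2} = 3
G(15) = mex{1,0,1,4,3} = 2
G(16) = mex{3,2,0,1,3} = 4
G(17) = mex{2,1,2,0,0} = 3
G(18) = mex{4,3,1,2,4} = 0
G(19) = mex{3,2,3,1,1} = 0
G(20) = mex{0,4,2,3,0} = 1
G(21) = mex{0,3,4,2,2} = 1
Heap A: G(21) = 1.
Heap B: G(20) = 1.
Combined Grundy value = 1 ⊕ 1 = 0.
A winning move leaves total XOR = 0, i.e. changes one component's Grundy value g to g ⊕ X where X is the current total.
Heap A: target g' = 1⊕0 = 1, but every legal move changes the Grundy value (mex property), so 0 moves.
Heap B: target g' = 1⊕0 = 1, but every legal move changes the Grundy value (mex property), so 0 moves.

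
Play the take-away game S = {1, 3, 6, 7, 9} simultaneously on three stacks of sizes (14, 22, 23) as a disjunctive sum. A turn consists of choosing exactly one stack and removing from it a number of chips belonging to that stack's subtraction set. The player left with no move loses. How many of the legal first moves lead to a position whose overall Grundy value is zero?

6

All stacks use S = {1, 3, 6, 7, 9}:
G(0) = 0
G(1) = mex{0} = 1
G(2) = mex{1} = 0
G(3) = mex{0,0} = 1
G(4) = mex{1,1} = 0
G(5) = mex{0,0} = 1
G(6) = mex{1,1,0} = 2
G(7) = mex{2,0,1,0} = 3
G(8) = mex{3,1,0,1} = 2
G(9) = mex{2,2,1,0,0} = 3
G(10) = mex{3,3,0,1,1} = 2
G(11) = mex{2,2,1,0,0} = 3
G(12) = mex{3,3,2,1,1} = 0
G(13) = mex{0,2,3,2,0} = 1
G(14) = mex{1,3,2,3,1} = 0
G(15) = mex{0,0,3,2,2} = 1
G(16) = mex{1,1,2,3,3} = 0
G(17) = mex{0,0,3,2,2} = 1
G(18) = mex{1,1,0,3,3} = 2
G(19) = mex{2,0,1,0,2} = 3
G(20) = mex{3,1,0,1,3} = 2
G(21) = mex{2,2,1,0,0} = 3
G(22) = mex{3,3,0,1,1} = 2
G(23) = mex{2,2,1,0,0} = 3
Stack A: G(14) = 0.
Stack B: G(22) = 2.
Stack C: G(23) = 3.
Combined Grundy value = 0 ⊕ 2 ⊕ 3 = 1.
A winning move leaves total XOR = 0, i.e. changes one component's Grundy value g to g ⊕ X where X is the current total.
Stack A: need g' = 0⊕1 = 1. Options: 14−1→G=1, 14−3→G=3, 14−6→G=2, 14−7→G=3, 14−9→G=1. Hits: 2.
Stack B: need g' = 2⊕1 = 3. Options: 22−1→G=3, 22−3→G=3, 22−6→G=0, 22−7→G=1, 22−9→G=1. Hits: 2.
Stack C: need g' = 3⊕1 = 2. Options: 23−1→G=2, 23−3→G=2, 23−6→G=1, 23−7→G=0, 23−9→G=0. Hits: 2.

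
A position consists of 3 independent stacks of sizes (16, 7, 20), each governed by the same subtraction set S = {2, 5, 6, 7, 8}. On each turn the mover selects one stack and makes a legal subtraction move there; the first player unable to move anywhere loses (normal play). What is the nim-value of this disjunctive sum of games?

All stacks use S = {2, 5, 6, 7, 8}:
n :  0  1  2  3  4  5  6  7  8  9 10 11 12 13 14 15 16 17 18 19 20
G :  0  0  1  1  0  2  1  3  2  2  3  3  4  0  0  1  1  0  2  1  3
Stack A: G(16) = 1.
Stack B: G(7) = 3.
Stack C: G(20) = 3.
Combined Grundy value = 1 ⊕ 3 ⊕ 3 = 1.

1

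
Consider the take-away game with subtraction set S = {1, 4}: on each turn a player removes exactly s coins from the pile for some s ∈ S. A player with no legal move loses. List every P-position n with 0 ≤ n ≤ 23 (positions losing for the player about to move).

0, 2, 5, 7, 10, 12, 15, 17, 20, 22

G(0) = 0
G(1) = mex{0} = 1
G(2) = mex{1} = 0
G(3) = mex{0} = 1
G(4) = mex{1,0} = 2
G(5) = mex{2,1} = 0
G(6) = mex{0,0} = 1
G(7) = mex{1,1} = 0
G(8) = mex{0,2} = 1
G(9) = mex{1,0} = 2
G(10) = mex{2,1} = 0
G(11) = mex{0,0} = 1
G(12) = mex{1,1} = 0
G(13) = mex{0,2} = 1
G(14) = mex{1,0} = 2
G(15) = mex{2,1} = 0
G(16) = mex{0,0} = 1
G(17) = mex{1,1} = 0
G(18) = mex{0,2} = 1
G(19) = mex{1,0} = 2
G(20) = mex{2,1} = 0
G(21) = mex{0,0} = 1
G(22) = mex{1,1} = 0
G(23) = mex{0,2} = 1
P-positions are exactly the n with G(n) = 0.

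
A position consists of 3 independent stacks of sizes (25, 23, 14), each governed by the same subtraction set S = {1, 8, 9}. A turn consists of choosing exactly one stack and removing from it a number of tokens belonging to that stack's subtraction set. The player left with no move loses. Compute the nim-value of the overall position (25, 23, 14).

All stacks use S = {1, 8, 9}:
G(0) = 0
G(1) = mex{0} = 1
G(2) = mex{1} = 0
G(3) = mex{0} = 1
G(4) = mex{1} = 0
G(5) = mex{0} = 1
G(6) = mex{1} = 0
G(7) = mex{0} = 1
G(8) = mex{1,0} = 2
G(9) = mex{2,1,0} = 3
G(10) = mex{3,0,1} = 2
G(11) = mex{2,1,0} = 3
G(12) = mex{3,0,1} = 2
G(13) = mex{2,1,0} = 3
G(14) = mex{3,0,1} = 2
G(15) = mex{2,1,0} = 3
G(16) = mex{3,2,1} = 0
G(17) = mex{0,3,2} = 1
G(18) = mex{1,2,3} = 0
G(19) = mex{0,3,2} = 1
G(20) = mex{1,2,3} = 0
G(21) = mex{0,3,2} = 1
G(22) = mex{1,2,3} = 0
G(23) = mex{0,3,2} = 1
G(24) = mex{1,0,3} = 2
G(25) = mex{2,1,0} = 3
Stack A: G(25) = 3.
Stack B: G(23) = 1.
Stack C: G(14) = 2.
Combined Grundy value = 3 ⊕ 1 ⊕ 2 = 0.

0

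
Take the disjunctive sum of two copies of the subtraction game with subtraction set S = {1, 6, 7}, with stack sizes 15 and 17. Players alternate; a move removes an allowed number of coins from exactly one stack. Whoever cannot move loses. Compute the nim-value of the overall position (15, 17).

0

All stacks use S = {1, 6, 7}:
n :  0  1  2  3  4  5  6  7  8  9 10 11 12 13 14 15 16 17
G :  0  1  0  1  0  1  2  3  2  3  2  3  0  1  0  1  0  1
Stack A: G(15) = 1.
Stack B: G(17) = 1.
Combined Grundy value = 1 ⊕ 1 = 0.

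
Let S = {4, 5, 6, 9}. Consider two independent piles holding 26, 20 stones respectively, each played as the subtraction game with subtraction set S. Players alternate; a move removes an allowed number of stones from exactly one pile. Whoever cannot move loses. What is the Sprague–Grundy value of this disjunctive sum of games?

All piles use S = {4, 5, 6, 9}:
G(0) = 0
G(1) = mex{} = 0
G(2) = mex{} = 0
G(3) = mex{} = 0
G(4) = mex{0} = 1
G(5) = mex{0,0} = 1
G(6) = mex{0,0,0} = 1
G(7) = mex{0,0,0} = 1
G(8) = mex{1,0,0} = 2
G(9) = mex{1,1,0,0} = 2
G(10) = mex{1,1,1,0} = 2
G(11) = mex{1,1,1,0} = 2
G(12) = mex{2,1,1,0} = 3
G(13) = mex{2,2,1,1} = 0
G(14) = mex{2,2,2,1} = 0
G(15) = mex{2,2,2,1} = 0
G(16) = mex{3,2,2,1} = 0
G(17) = mex{0,3,2,2} = 1
G(18) = mex{0,0,3,2} = 1
G(19) = mex{0,0,0,2} = 1
G(20) = mex{0,0,0,2} = 1
G(21) = mex{1,0,0,3} = 2
G(22) = mex{1,1,0,0} = 2
G(23) = mex{1,1,1,0} = 2
G(24) = mex{1,1,1,0} = 2
G(25) = mex{2,1,1,0} = 3
G(26) = mex{2,2,1,1} = 0
Pile A: G(26) = 0.
Pile B: G(20) = 1.
Combined Grundy value = 0 ⊕ 1 = 1.

1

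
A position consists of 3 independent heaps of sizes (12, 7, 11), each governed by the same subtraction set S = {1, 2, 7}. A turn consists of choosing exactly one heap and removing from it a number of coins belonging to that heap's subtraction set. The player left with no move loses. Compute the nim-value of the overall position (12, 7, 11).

3

All heaps use S = {1, 2, 7}:
n :  0  1  2  3  4  5  6  7  8  9 10 11 12
G :  0  1  2  0  1  2  0  1  2  0  1  2  0
Heap A: G(12) = 0.
Heap B: G(7) = 1.
Heap C: G(11) = 2.
Combined Grundy value = 0 ⊕ 1 ⊕ 2 = 3.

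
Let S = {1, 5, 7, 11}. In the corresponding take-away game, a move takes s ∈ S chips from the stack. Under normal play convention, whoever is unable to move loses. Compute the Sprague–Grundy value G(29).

1

G(0) = 0
G(1) = mex{0} = 1
G(2) = mex{1} = 0
G(3) = mex{0} = 1
G(4) = mex{1} = 0
G(5) = mex{0,0} = 1
G(6) = mex{1,1} = 0
G(7) = mex{0,0,0} = 1
G(8) = mex{1,1,1} = 0
G(9) = mex{0,0,0} = 1
G(10) = mex{1,1,1} = 0
G(11) = mex{0,0,0,0} = 1
G(12) = mex{1,1,1,1} = 0
G(13) = mex{0,0,0,0} = 1
G(14) = mex{1,1,1,1} = 0
G(15) = mex{0,0,0,0} = 1
G(16) = mex{1,1,1,1} = 0
G(17) = mex{0,0,0,0} = 1
G(18) = mex{1,1,1,1} = 0
G(19) = mex{0,0,0,0} = 1
G(20) = mex{1,1,1,1} = 0
G(21) = mex{0,0,0,0} = 1
G(22) = mex{1,1,1,1} = 0
G(23) = mex{0,0,0,0} = 1
G(24) = mex{1,1,1,1} = 0
G(25) = mex{0,0,0,0} = 1
G(26) = mex{1,1,1,1} = 0
G(27) = mex{0,0,0,0} = 1
G(28) = mex{1,1,1,1} = 0
G(29) = mex{0,0,0,0} = 1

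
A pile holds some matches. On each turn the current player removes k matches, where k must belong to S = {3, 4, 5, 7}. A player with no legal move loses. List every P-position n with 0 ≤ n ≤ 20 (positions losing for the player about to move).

0, 1, 2, 10, 11, 12, 20

G(0) = 0
G(1) = mex{} = 0
G(2) = mex{} = 0
G(3) = mex{0} = 1
G(4) = mex{0,0} = 1
G(5) = mex{0,0,0} = 1
G(6) = mex{1,0,0} = 2
G(7) = mex{1,1,0,0} = 2
G(8) = mex{1,1,1,0} = 2
G(9) = mex{2,1,1,0} = 3
G(10) = mex{2,2,1,1} = 0
G(11) = mex{2,2,2,1} = 0
G(12) = mex{3,2,2,1} = 0
G(13) = mex{0,3,2,2} = 1
G(14) = mex{0,0,3,2} = 1
G(15) = mex{0,0,0,2} = 1
G(16) = mex{1,0,0,3} = 2
G(17) = mex{1,1,0,0} = 2
G(18) = mex{1,1,1,0} = 2
G(19) = mex{2,1,1,0} = 3
G(20) = mex{2,2,1,1} = 0
P-positions are exactly the n with G(n) = 0.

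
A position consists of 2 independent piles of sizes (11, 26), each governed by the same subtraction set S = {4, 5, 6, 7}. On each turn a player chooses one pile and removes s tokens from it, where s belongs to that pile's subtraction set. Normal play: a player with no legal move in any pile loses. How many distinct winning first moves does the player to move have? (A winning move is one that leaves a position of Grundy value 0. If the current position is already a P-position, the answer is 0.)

All piles use S = {4, 5, 6, 7}:
n :  0  1  2  3  4  5  6  7  8  9 10 11 12 13 14 15 16 17 18 19 20 21 22 23 24 25 26
G :  0  0  0  0  1  1  1  1  2  2  2  0  0  0  0  1  1  1  1  2  2  2  0  0  0  0  1
Pile A: G(11) = 0.
Pile B: G(26) = 1.
Combined Grundy value = 0 ⊕ 1 = 1.
A winning move leaves total XOR = 0, i.e. changes one component's Grundy value g to g ⊕ X where X is the current total.
Pile A: need g' = 0⊕1 = 1. Options: 11−4→G=1, 11−5→G=1, 11−6→G=1, 11−7→G=1. Hits: 4.
Pile B: need g' = 1⊕1 = 0. Options: 26−4→G=0, 26−5→G=2, 26−6→G=2, 26−7→G=2. Hits: 1.

5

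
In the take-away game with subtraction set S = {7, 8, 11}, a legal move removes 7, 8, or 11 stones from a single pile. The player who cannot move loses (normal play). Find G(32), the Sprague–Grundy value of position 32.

2

G(0) = 0
G(1) = mex{} = 0
G(2) = mex{} = 0
G(3) = mex{} = 0
G(4) = mex{} = 0
G(5) = mex{} = 0
G(6) = mex{} = 0
G(7) = mex{0} = 1
G(8) = mex{0,0} = 1
G(9) = mex{0,0} = 1
G(10) = mex{0,0} = 1
G(11) = mex{0,0,0} = 1
G(12) = mex{0,0,0} = 1
G(13) = mex{0,0,0} = 1
G(14) = mex{1,0,0} = 2
G(15) = mex{1,1,0} = 2
G(16) = mex{1,1,0} = 2
G(17) = mex{1,1,0} = 2
G(18) = mex{1,1,1} = 0
G(19) = mex{1,1,1} = 0
G(20) = mex{1,1,1} = 0
G(21) = mex{2,1,1} = 0
G(22) = mex{2,2,1} = 0
G(23) = mex{2,2,1} = 0
G(24) = mex{2,2,1} = 0
G(25) = mex{0,2,2} = 1
G(26) = mex{0,0,2} = 1
G(27) = mex{0,0,2} = 1
G(28) = mex{0,0,2} = 1
G(29) = mex{0,0,0} = 1
G(30) = mex{0,0,0} = 1
G(31) = mex{0,0,0} = 1
G(32) = mex{1,0,0} = 2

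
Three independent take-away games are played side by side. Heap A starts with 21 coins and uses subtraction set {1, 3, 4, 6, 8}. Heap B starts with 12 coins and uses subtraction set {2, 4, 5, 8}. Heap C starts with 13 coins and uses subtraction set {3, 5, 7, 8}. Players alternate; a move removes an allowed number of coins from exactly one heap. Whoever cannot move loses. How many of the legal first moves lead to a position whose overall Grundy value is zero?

Heap A, S = {1, 3, 4, 6, 8}:
G(0) = 0
G(1) = mex{0} = 1
G(2) = mex{1} = 0
G(3) = mex{0,0} = 1
G(4) = mex{1,1,0} = 2
G(5) = mex{2,0,1} = 3
G(6) = mex{3,1,0,0} = 2
G(7) = mex{2,2,1,1} = 0
G(8) = mex{0,3,2,0,0} = 1
G(9) = mex{1,2,3,1,1} = 0
G(10) = mex{0,0,2,2,0} = 1
G(11) = mex{1,1,0,3,1} = 2
G(12) = mex{2,0,1,2,2} = 3
G(13) = mex{3,1,0,0,3} = 2
G(14) = mex{2,2,1,1,2} = 0
G(15) = mex{0,3,2,0,0} = 1
G(16) = mex{1,2,3,1,1} = 0
G(17) = mex{0,0,2,2,0} = 1
G(18) = mex{1,1,0,3,1} = 2
G(19) = mex{2,0,1,2,2} = 3
G(20) = mex{3,1,0,0,3} = 2
G(21) = mex{2,2,1,1,2} = 0
G_A(21) = 0.
Heap B, S = {2, 4, 5, 8}:
n :  0  1  2  3  4  5  6  7  8  9 10 11 12
G :  0  0  1  1  2  2  3  0  4  1  0  2  1
G_B(12) = 1.
Heap C, S = {3, 5, 7, 8}:
G(0) = 0
G(1) = mex{} = 0
G(2) = mex{} = 0
G(3) = mex{0} = 1
G(4) = mex{0} = 1
G(5) = mex{0,0} = 1
G(6) = mex{1,0} = 2
G(7) = mex{1,0,0} = 2
G(8) = mex{1,1,0,0} = 2
G(9) = mex{2,1,0,0} = 3
G(10) = mex{2,1,1,0} = 3
G(11) = mex{2,2,1,1} = 0
G(12) = mex{3,2,1,1} = 0
G(13) = mex{3,2,2,1} = 0
G_C(13) = 0.
Combined Grundy value = 0 ⊕ 1 ⊕ 0 = 1.
A winning move leaves total XOR = 0, i.e. changes one component's Grundy value g to g ⊕ X where X is the current total.
Heap A: need g' = 0⊕1 = 1. Options: 21−1→G=2, 21−3→G=2, 21−4→G=1, 21−6→G=1, 21−8→G=2. Hits: 2.
Heap B: need g' = 1⊕1 = 0. Options: 12−2→G=0, 12−4→G=4, 12−5→G=0, 12−8→G=2. Hits: 2.
Heap C: need g' = 0⊕1 = 1. Options: 13−3→G=3, 13−5→G=2, 13−7→G=2, 13−8→G=1. Hits: 1.

5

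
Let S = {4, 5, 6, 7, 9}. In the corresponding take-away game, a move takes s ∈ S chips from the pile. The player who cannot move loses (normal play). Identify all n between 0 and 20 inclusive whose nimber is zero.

G(0) = 0
G(1) = mex{} = 0
G(2) = mex{} = 0
G(3) = mex{} = 0
G(4) = mex{0} = 1
G(5) = mex{0,0} = 1
G(6) = mex{0,0,0} = 1
G(7) = mex{0,0,0,0} = 1
G(8) = mex{1,0,0,0} = 2
G(9) = mex{1,1,0,0,0} = 2
G(10) = mex{1,1,1,0,0} = 2
G(11) = mex{1,1,1,1,0} = 2
G(12) = mex{2,1,1,1,0} = 3
G(13) = mex{2,2,1,1,1} = 0
G(14) = mex{2,2,2,1,1} = 0
G(15) = mex{2,2,2,2,1} = 0
G(16) = mex{3,2,2,2,1} = 0
G(17) = mex{0,3,2,2,2} = 1
G(18) = mex{0,0,3,2,2} = 1
G(19) = mex{0,0,0,3,2} = 1
G(20) = mex{0,0,0,0,2} = 1
P-positions are exactly the n with G(n) = 0.

0, 1, 2, 3, 13, 14, 15, 16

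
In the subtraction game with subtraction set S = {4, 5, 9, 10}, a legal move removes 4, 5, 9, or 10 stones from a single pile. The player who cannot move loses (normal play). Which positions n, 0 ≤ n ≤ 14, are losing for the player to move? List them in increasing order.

0, 1, 2, 3, 14

G(0) = 0
G(1) = mex{} = 0
G(2) = mex{} = 0
G(3) = mex{} = 0
G(4) = mex{0} = 1
G(5) = mex{0,0} = 1
G(6) = mex{0,0} = 1
G(7) = mex{0,0} = 1
G(8) = mex{1,0} = 2
G(9) = mex{1,1,0} = 2
G(10) = mex{1,1,0,0} = 2
G(11) = mex{1,1,0,0} = 2
G(12) = mex{2,1,0,0} = 3
G(13) = mex{2,2,1,0} = 3
G(14) = mex{2,2,1,1} = 0
P-positions are exactly the n with G(n) = 0.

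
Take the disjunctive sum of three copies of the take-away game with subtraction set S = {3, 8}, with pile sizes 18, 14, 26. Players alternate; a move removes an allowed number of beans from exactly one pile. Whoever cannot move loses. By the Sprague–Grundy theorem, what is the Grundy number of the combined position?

All piles use S = {3, 8}:
n :  0  1  2  3  4  5  6  7  8  9 10 11 12 13 14 15 16 17 18 19 20 21 22 23 24 25 26
G :  0  0  0  1  1  1  0  0  2  1  1  0  0  0  1  1  1  0  0  2  1  1  0  0  0  1  1
Pile A: G(18) = 0.
Pile B: G(14) = 1.
Pile C: G(26) = 1.
Combined Grundy value = 0 ⊕ 1 ⊕ 1 = 0.

0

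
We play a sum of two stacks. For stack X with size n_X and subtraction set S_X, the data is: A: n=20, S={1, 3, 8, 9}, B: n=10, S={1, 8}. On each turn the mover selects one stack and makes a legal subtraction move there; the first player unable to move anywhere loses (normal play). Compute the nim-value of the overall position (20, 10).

Stack A, S = {1, 3, 8, 9}:
n :  0  1  2  3  4  5  6  7  8  9 10 11 12 13 14 15 16 17 18 19 20
G :  0  1  0  1  0  1  0  1  2  3  2  3  2  3  2  3  0  1  0  1  0
G_A(20) = 0.
Stack B, S = {1, 8}:
n :  0  1  2  3  4  5  6  7  8  9 10
G :  0  1  0  1  0  1  0  1  2  0  1
G_B(10) = 1.
Combined Grundy value = 0 ⊕ 1 = 1.

1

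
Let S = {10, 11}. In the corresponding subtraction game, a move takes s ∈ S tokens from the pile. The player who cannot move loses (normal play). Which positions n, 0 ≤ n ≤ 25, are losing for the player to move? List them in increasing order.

0, 1, 2, 3, 4, 5, 6, 7, 8, 9, 21, 22, 23, 24, 25

G(0) = 0
G(1) = mex{} = 0
G(2) = mex{} = 0
G(3) = mex{} = 0
G(4) = mex{} = 0
G(5) = mex{} = 0
G(6) = mex{} = 0
G(7) = mex{} = 0
G(8) = mex{} = 0
G(9) = mex{} = 0
G(10) = mex{0} = 1
G(11) = mex{0,0} = 1
G(12) = mex{0,0} = 1
G(13) = mex{0,0} = 1
G(14) = mex{0,0} = 1
G(15) = mex{0,0} = 1
G(16) = mex{0,0} = 1
G(17) = mex{0,0} = 1
G(18) = mex{0,0} = 1
G(19) = mex{0,0} = 1
G(20) = mex{1,0} = 2
G(21) = mex{1,1} = 0
G(22) = mex{1,1} = 0
G(23) = mex{1,1} = 0
G(24) = mex{1,1} = 0
G(25) = mex{1,1} = 0
P-positions are exactly the n with G(n) = 0.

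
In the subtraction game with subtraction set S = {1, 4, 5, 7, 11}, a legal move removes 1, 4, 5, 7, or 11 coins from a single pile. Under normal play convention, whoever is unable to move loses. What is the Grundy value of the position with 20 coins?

2

G(0) = 0
G(1) = mex{0} = 1
G(2) = mex{1} = 0
G(3) = mex{0} = 1
G(4) = mex{1,0} = 2
G(5) = mex{2,1,0} = 3
G(6) = mex{3,0,1} = 2
G(7) = mex{2,1,0,0} = 3
G(8) = mex{3,2,1,1} = 0
G(9) = mex{0,3,2,0} = 1
G(10) = mex{1,2,3,1} = 0
G(11) = mex{0,3,2,2,0} = 1
G(12) = mex{1,0,3,3,1} = 2
G(13) = mex{2,1,0,2,0} = 3
G(14) = mex{3,0,1,3,1} = 2
G(15) = mex{2,1,0,0,2} = 3
G(16) = mex{3,2,1,1,3} = 0
G(17) = mex{0,3,2,0,2} = 1
G(18) = mex{1,2,3,1,3} = 0
G(19) = mex{0,3,2,2,0} = 1
G(20) = mex{1,0,3,3,1} = 2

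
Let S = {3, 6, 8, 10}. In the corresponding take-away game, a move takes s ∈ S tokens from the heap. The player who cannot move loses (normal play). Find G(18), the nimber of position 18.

1

G(0) = 0
G(1) = mex{} = 0
G(2) = mex{} = 0
G(3) = mex{0} = 1
G(4) = mex{0} = 1
G(5) = mex{0} = 1
G(6) = mex{1,0} = 2
G(7) = mex{1,0} = 2
G(8) = mex{1,0,0} = 2
G(9) = mex{2,1,0} = 3
G(10) = mex{2,1,0,0} = 3
G(11) = mex{2,1,1,0} = 3
G(12) = mex{3,2,1,0} = 4
G(13) = mex{3,2,1,1} = 0
G(14) = mex{3,2,2,1} = 0
G(15) = mex{4,3,2,1} = 0
G(16) = mex{0,3,2,2} = 1
G(17) = mex{0,3,3,2} = 1
G(18) = mex{0,4,3,2} = 1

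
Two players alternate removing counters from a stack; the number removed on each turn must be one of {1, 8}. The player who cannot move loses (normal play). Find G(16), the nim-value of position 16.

n :  0  1  2  3  4  5  6  7  8  9 10 11 12 13 14 15 16
G :  0  1  0  1  0  1  0  1  2  0  1  0  1  0  1  0  1

1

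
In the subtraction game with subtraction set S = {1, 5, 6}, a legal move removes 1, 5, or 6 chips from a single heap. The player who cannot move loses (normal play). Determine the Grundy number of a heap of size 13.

0

n :  0  1  2  3  4  5  6  7  8  9 10 11 12 13
G :  0  1  0  1  0  1  2  3  2  3  2  0  1  0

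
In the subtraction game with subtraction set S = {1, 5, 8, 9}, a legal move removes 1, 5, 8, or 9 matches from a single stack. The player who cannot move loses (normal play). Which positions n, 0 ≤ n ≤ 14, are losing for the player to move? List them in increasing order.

0, 2, 4, 6

G(0) = 0
G(1) = mex{0} = 1
G(2) = mex{1} = 0
G(3) = mex{0} = 1
G(4) = mex{1} = 0
G(5) = mex{0,0} = 1
G(6) = mex{1,1} = 0
G(7) = mex{0,0} = 1
G(8) = mex{1,1,0} = 2
G(9) = mex{2,0,1,0} = 3
G(10) = mex{3,1,0,1} = 2
G(11) = mex{2,0,1,0} = 3
G(12) = mex{3,1,0,1} = 2
G(13) = mex{2,2,1,0} = 3
G(14) = mex{3,3,0,1} = 2
P-positions are exactly the n with G(n) = 0.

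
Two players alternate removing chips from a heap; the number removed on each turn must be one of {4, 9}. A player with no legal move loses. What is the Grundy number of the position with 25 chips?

1

G(0) = 0
G(1) = mex{} = 0
G(2) = mex{} = 0
G(3) = mex{} = 0
G(4) = mex{0} = 1
G(5) = mex{0} = 1
G(6) = mex{0} = 1
G(7) = mex{0} = 1
G(8) = mex{1} = 0
G(9) = mex{1,0} = 2
G(10) = mex{1,0} = 2
G(11) = mex{1,0} = 2
G(12) = mex{0,0} = 1
G(13) = mex{2,1} = 0
G(14) = mex{2,1} = 0
G(15) = mex{2,1} = 0
G(16) = mex{1,1} = 0
G(17) = mex{0,0} = 1
G(18) = mex{0,2} = 1
G(19) = mex{0,2} = 1
G(20) = mex{0,2} = 1
G(21) = mex{1,1} = 0
G(22) = mex{1,0} = 2
G(23) = mex{1,0} = 2
G(24) = mex{1,0} = 2
G(25) = mex{0,0} = 1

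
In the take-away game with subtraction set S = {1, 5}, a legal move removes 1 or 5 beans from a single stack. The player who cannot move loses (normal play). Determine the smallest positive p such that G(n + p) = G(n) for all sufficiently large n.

2

n :  0  1  2  3  4  5  6  7  8  9 10 11 12 13 14
G :  0  1  0  1  0  1  0  1  0  1  0  1  0  1  0
G(n+2) = G(n) holds for n = 0,…,4 (a full window of length max(S) = 5), so the sequence is purely periodic with period 2.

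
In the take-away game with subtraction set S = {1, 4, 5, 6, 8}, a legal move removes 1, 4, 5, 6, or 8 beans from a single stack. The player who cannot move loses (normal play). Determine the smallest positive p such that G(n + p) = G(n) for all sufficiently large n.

9

G(0) = 0
G(1) = mex{0} = 1
G(2) = mex{1} = 0
G(3) = mex{0} = 1
G(4) = mex{1,0} = 2
G(5) = mex{2,1,0} = 3
G(6) = mex{3,0,1,0} = 2
G(7) = mex{2,1,0,1} = 3
G(8) = mex{3,2,1,0,0} = 4
G(9) = mex{4,3,2,1,1} = 0
G(10) = mex{0,2,3,2,0} = 1
G(11) = mex{1,3,2,3,1} = 0
G(12) = mex{0,4,3,2,2} = 1
G(13) = mex{1,0,4,3,3} = 2
G(14) = mex{2,1,0,4,2} = 3
G(15) = mex{3,0,1,0,3} = 2
G(16) = mex{2,1,0,1,4} = 3
G(17) = mex{3,2,1,0,0} = 4
G(18) = mex{4,3,2,1,1} = 0
G(19) = mex{0,2,3,2,0} = 1
G(n+9) = G(n) holds for n = 0,…,7 (a full window of length max(S) = 8), so the sequence is purely periodic with period 9.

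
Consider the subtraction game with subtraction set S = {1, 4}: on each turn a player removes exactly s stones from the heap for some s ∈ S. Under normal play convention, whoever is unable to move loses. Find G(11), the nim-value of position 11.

1

G(0) = 0
G(1) = mex{0} = 1
G(2) = mex{1} = 0
G(3) = mex{0} = 1
G(4) = mex{1,0} = 2
G(5) = mex{2,1} = 0
G(6) = mex{0,0} = 1
G(7) = mex{1,1} = 0
G(8) = mex{0,2} = 1
G(9) = mex{1,0} = 2
G(10) = mex{2,1} = 0
G(11) = mex{0,0} = 1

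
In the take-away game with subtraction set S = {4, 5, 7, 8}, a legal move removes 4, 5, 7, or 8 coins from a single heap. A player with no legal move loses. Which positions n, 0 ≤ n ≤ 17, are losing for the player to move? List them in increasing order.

0, 1, 2, 3, 12, 13, 14, 15

n :  0  1  2  3  4  5  6  7  8  9 10 11 12 13 14 15 16 17
G :  0  0  0  0  1  1  1  1  2  2  2  2  0  0  0  0  1  1
P-positions are exactly the n with G(n) = 0.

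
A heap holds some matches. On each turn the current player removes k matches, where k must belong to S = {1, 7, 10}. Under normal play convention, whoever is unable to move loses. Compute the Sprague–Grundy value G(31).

G(0) = 0
G(1) = mex{0} = 1
G(2) = mex{1} = 0
G(3) = mex{0} = 1
G(4) = mex{1} = 0
G(5) = mex{0} = 1
G(6) = mex{1} = 0
G(7) = mex{0,0} = 1
G(8) = mex{1,1} = 0
G(9) = mex{0,0} = 1
G(10) = mex{1,1,0} = 2
G(11) = mex{2,0,1} = 3
G(12) = mex{3,1,0} = 2
G(13) = mex{2,0,1} = 3
G(14) = mex{3,1,0} = 2
G(15) = mex{2,0,1} = 3
G(16) = mex{3,1,0} = 2
G(17) = mex{2,2,1} = 0
G(18) = mex{0,3,0} = 1
G(19) = mex{1,2,1} = 0
G(20) = mex{0,3,2} = 1
G(21) = mex{1,2,3} = 0
G(22) = mex{0,3,2} = 1
G(23) = mex{1,2,3} = 0
G(24) = mex{0,0,2} = 1
G(25) = mex{1,1,3} = 0
G(26) = mex{0,0,2} = 1
G(27) = mex{1,1,0} = 2
G(28) = mex{2,0,1} = 3
G(29) = mex{3,1,0} = 2
G(30) = mex{2,0,1} = 3
G(31) = mex{3,1,0} = 2

2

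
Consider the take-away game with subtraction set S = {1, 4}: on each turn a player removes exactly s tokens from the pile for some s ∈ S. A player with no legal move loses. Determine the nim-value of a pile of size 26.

1

G(0) = 0
G(1) = mex{0} = 1
G(2) = mex{1} = 0
G(3) = mex{0} = 1
G(4) = mex{1,0} = 2
G(5) = mex{2,1} = 0
G(6) = mex{0,0} = 1
G(7) = mex{1,1} = 0
G(8) = mex{0,2} = 1
G(9) = mex{1,0} = 2
G(10) = mex{2,1} = 0
G(11) = mex{0,0} = 1
G(12) = mex{1,1} = 0
G(13) = mex{0,2} = 1
G(14) = mex{1,0} = 2
G(15) = mex{2,1} = 0
G(16) = mex{0,0} = 1
G(17) = mex{1,1} = 0
G(18) = mex{0,2} = 1
G(19) = mex{1,0} = 2
G(20) = mex{2,1} = 0
G(21) = mex{0,0} = 1
G(22) = mex{1,1} = 0
G(23) = mex{0,2} = 1
G(24) = mex{1,0} = 2
G(25) = mex{2,1} = 0
G(26) = mex{0,0} = 1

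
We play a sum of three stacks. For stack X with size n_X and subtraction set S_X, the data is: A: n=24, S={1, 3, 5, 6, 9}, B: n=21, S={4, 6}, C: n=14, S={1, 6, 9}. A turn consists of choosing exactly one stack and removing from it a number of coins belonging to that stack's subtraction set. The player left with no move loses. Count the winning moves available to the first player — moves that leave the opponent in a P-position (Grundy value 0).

Stack A, S = {1, 3, 5, 6, 9}:
G(0) = 0
G(1) = mex{0} = 1
G(2) = mex{1} = 0
G(3) = mex{0,0} = 1
G(4) = mex{1,1} = 0
G(5) = mex{0,0,0} = 1
G(6) = mex{1,1,1,0} = 2
G(7) = mex{2,0,0,1} = 3
G(8) = mex{3,1,1,0} = 2
G(9) = mex{2,2,0,1,0} = 3
G(10) = mex{3,3,1,0,1} = 2
G(11) = mex{2,2,2,1,0} = 3
G(12) = mex{3,3,3,2,1} = 0
G(13) = mex{0,2,2,3,0} = 1
G(14) = mex{1,3,3,2,1} = 0
G(15) = mex{0,0,2,3,2} = 1
G(16) = mex{1,1,3,2,3} = 0
G(17) = mex{0,0,0,3,2} = 1
G(18) = mex{1,1,1,0,3} = 2
G(19) = mex{2,0,0,1,2} = 3
G(20) = mex{3,1,1,0,3} = 2
G(21) = mex{2,2,0,1,0} = 3
G(22) = mex{3,3,1,0,1} = 2
G(23) = mex{2,2,2,1,0} = 3
G(24) = mex{3,3,3,2,1} = 0
G_A(24) = 0.
Stack B, S = {4, 6}:
n :  0  1  2  3  4  5  6  7  8  9 10 11 12 13 14 15 16 17 18 19 20 21
G :  0  0  0  0  1  1  1  1  2  2  0  0  0  0  1  1  1  1  2  2  0  0
G_B(21) = 0.
Stack C, S = {1, 6, 9}:
n :  0  1  2  3  4  5  6  7  8  9 10 11 12 13 14
G :  0  1  0  1  0  1  2  0  1  2  3  2  0  1  0
G_C(14) = 0.
Combined Grundy value = 0 ⊕ 0 ⊕ 0 = 0.
A winning move leaves total XOR = 0, i.e. changes one component's Grundy value g to g ⊕ X where X is the current total.
Stack A: target g' = 0⊕0 = 0, but every legal move changes the Grundy value (mex property), so 0 moves.
Stack B: target g' = 0⊕0 = 0, but every legal move changes the Grundy value (mex property), so 0 moves.
Stack C: target g' = 0⊕0 = 0, but every legal move changes the Grundy value (mex property), so 0 moves.

0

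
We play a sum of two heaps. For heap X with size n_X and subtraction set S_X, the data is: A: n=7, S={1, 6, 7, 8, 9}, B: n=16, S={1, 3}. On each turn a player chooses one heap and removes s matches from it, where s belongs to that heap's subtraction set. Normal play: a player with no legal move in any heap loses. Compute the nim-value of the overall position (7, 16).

3

Heap A, S = {1, 6, 7, 8, 9}:
G(0) = 0
G(1) = mex{0} = 1
G(2) = mex{1} = 0
G(3) = mex{0} = 1
G(4) = mex{1} = 0
G(5) = mex{0} = 1
G(6) = mex{1,0} = 2
G(7) = mex{2,1,0} = 3
G_A(7) = 3.
Heap B, S = {1, 3}:
G(0) = 0
G(1) = mex{0} = 1
G(2) = mex{1} = 0
G(3) = mex{0,0} = 1
G(4) = mex{1,1} = 0
G(5) = mex{0,0} = 1
G(6) = mex{1,1} = 0
G(7) = mex{0,0} = 1
G(8) = mex{1,1} = 0
G(9) = mex{0,0} = 1
G(10) = mex{1,1} = 0
G(11) = mex{0,0} = 1
G(12) = mex{1,1} = 0
G(13) = mex{0,0} = 1
G(14) = mex{1,1} = 0
G(15) = mex{0,0} = 1
G(16) = mex{1,1} = 0
G_B(16) = 0.
Combined Grundy value = 3 ⊕ 0 = 3.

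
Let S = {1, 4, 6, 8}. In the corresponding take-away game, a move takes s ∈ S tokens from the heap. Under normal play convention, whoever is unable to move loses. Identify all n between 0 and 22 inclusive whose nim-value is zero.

n :  0  1  2  3  4  5  6  7  8  9 10 11 12 13 14 15 16 17 18 19 20 21 22
G :  0  1  0  1  2  0  1  0  1  2  3  2  0  1  0  1  2  0  1  0  1  2  3
P-positions are exactly the n with G(n) = 0.

0, 2, 5, 7, 12, 14, 17, 19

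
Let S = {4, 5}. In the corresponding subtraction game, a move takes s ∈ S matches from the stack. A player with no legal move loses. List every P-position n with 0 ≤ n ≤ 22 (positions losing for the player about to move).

n :  0  1  2  3  4  5  6  7  8  9 10 11 12 13 14 15 16 17 18 19 20 21 22
G :  0  0  0  0  1  1  1  1  2  0  0  0  0  1  1  1  1  2  0  0  0  0  1
P-positions are exactly the n with G(n) = 0.

0, 1, 2, 3, 9, 10, 11, 12, 18, 19, 20, 21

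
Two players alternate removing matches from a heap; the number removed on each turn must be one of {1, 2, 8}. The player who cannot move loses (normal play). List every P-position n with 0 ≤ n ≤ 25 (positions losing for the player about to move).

0, 3, 6, 9, 12, 15, 18, 21, 24

G(0) = 0
G(1) = mex{0} = 1
G(2) = mex{1,0} = 2
G(3) = mex{2,1} = 0
G(4) = mex{0,2} = 1
G(5) = mex{1,0} = 2
G(6) = mex{2,1} = 0
G(7) = mex{0,2} = 1
G(8) = mex{1,0,0} = 2
G(9) = mex{2,1,1} = 0
G(10) = mex{0,2,2} = 1
G(11) = mex{1,0,0} = 2
G(12) = mex{2,1,1} = 0
G(13) = mex{0,2,2} = 1
G(14) = mex{1,0,0} = 2
G(15) = mex{2,1,1} = 0
G(16) = mex{0,2,2} = 1
G(17) = mex{1,0,0} = 2
G(18) = mex{2,1,1} = 0
G(19) = mex{0,2,2} = 1
G(20) = mex{1,0,0} = 2
G(21) = mex{2,1,1} = 0
G(22) = mex{0,2,2} = 1
G(23) = mex{1,0,0} = 2
G(24) = mex{2,1,1} = 0
G(25) = mex{0,2,2} = 1
P-positions are exactly the n with G(n) = 0.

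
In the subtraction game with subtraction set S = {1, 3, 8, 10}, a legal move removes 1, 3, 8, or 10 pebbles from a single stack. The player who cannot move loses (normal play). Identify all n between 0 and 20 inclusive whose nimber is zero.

n :  0  1  2  3  4  5  6  7  8  9 10 11 12 13 14 15 16 17 18 19 20
G :  0  1  0  1  0  1  0  1  2  3  2  0  1  0  1  0  1  0  1  2  3
P-positions are exactly the n with G(n) = 0.

0, 2, 4, 6, 11, 13, 15, 17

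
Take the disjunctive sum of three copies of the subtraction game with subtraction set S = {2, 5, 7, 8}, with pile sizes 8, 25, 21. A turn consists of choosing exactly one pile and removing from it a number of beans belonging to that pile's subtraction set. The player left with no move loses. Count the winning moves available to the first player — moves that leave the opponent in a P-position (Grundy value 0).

0

All piles use S = {2, 5, 7, 8}:
G(0) = 0
G(1) = mex{} = 0
G(2) = mex{0} = 1
G(3) = mex{0} = 1
G(4) = mex{1} = 0
G(5) = mex{1,0} = 2
G(6) = mex{0,0} = 1
G(7) = mex{2,1,0} = 3
G(8) = mex{1,1,0,0} = 2
G(9) = mex{3,0,1,0} = 2
G(10) = mex{2,2,1,1} = 0
G(11) = mex{2,1,0,1} = 3
G(12) = mex{0,3,2,0} = 1
G(13) = mex{3,2,1,2} = 0
G(14) = mex{1,2,3,1} = 0
G(15) = mex{0,0,2,3} = 1
G(16) = mex{0,3,2,2} = 1
G(17) = mex{1,1,0,2} = 3
G(18) = mex{1,0,3,0} = 2
G(19) = mex{3,0,1,3} = 2
G(20) = mex{2,1,0,1} = 3
G(21) = mex{2,1,0,0} = 3
G(22) = mex{3,3,1,0} = 2
G(23) = mex{3,2,1,1} = 0
G(24) = mex{2,2,3,1} = 0
G(25) = mex{0,3,2,3} = 1
Pile A: G(8) = 2.
Pile B: G(25) = 1.
Pile C: G(21) = 3.
Combined Grundy value = 2 ⊕ 1 ⊕ 3 = 0.
A winning move leaves total XOR = 0, i.e. changes one component's Grundy value g to g ⊕ X where X is the current total.
Pile A: target g' = 2⊕0 = 2, but every legal move changes the Grundy value (mex property), so 0 moves.
Pile B: target g' = 1⊕0 = 1, but every legal move changes the Grundy value (mex property), so 0 moves.
Pile C: target g' = 3⊕0 = 3, but every legal move changes the Grundy value (mex property), so 0 moves.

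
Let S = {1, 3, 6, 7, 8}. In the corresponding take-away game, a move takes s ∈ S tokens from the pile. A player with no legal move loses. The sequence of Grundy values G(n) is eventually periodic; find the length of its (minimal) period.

G(0) = 0
G(1) = mex{0} = 1
G(2) = mex{1} = 0
G(3) = mex{0,0} = 1
G(4) = mex{1,1} = 0
G(5) = mex{0,0} = 1
G(6) = mex{1,1,0} = 2
G(7) = mex{2,0,1,0} = 3
G(8) = mex{3,1,0,1,0} = 2
G(9) = mex{2,2,1,0,1} = 3
G(10) = mex{3,3,0,1,0} = 2
G(11) = mex{2,2,1,0,1} = 3
G(12) = mex{3,3,2,1,0} = 4
G(13) = mex{4,2,3,2,1} = 0
G(14) = mex{0,3,2,3,2} = 1
G(15) = mex{1,4,3,2,3} = 0
G(16) = mex{0,0,2,3,2} = 1
G(17) = mex{1,1,3,2,3} = 0
G(18) = mex{0,0,4,3,2} = 1
G(19) = mex{1,1,0,4,3} = 2
G(20) = mex{2,0,1,0,4} = 3
G(21) = mex{3,1,0,1,0} = 2
G(22) = mex{2,2,1,0,1} = 3
G(23) = mex{3,3,0,1,0} = 2
G(24) = mex{2,2,1,0,1} = 3
G(25) = mex{3,3,2,1,0} = 4
G(26) = mex{4,2,3,2,1} = 0
G(27) = mex{0,3,2,3,2} = 1
G(n+13) = G(n) holds for n = 0,…,7 (a full window of length max(S) = 8), so the sequence is purely periodic with period 13.

13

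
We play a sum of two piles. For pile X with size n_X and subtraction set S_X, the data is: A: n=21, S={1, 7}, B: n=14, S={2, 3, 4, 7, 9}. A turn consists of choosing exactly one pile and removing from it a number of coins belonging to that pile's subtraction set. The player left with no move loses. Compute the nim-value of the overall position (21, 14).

Pile A, S = {1, 7}:
G(0) = 0
G(1) = mex{0} = 1
G(2) = mex{1} = 0
G(3) = mex{0} = 1
G(4) = mex{1} = 0
G(5) = mex{0} = 1
G(6) = mex{1} = 0
G(7) = mex{0,0} = 1
G(8) = mex{1,1} = 0
G(9) = mex{0,0} = 1
G(10) = mex{1,1} = 0
G(11) = mex{0,0} = 1
G(12) = mex{1,1} = 0
G(13) = mex{0,0} = 1
G(14) = mex{1,1} = 0
G(15) = mex{0,0} = 1
G(16) = mex{1,1} = 0
G(17) = mex{0,0} = 1
G(18) = mex{1,1} = 0
G(19) = mex{0,0} = 1
G(20) = mex{1,1} = 0
G(21) = mex{0,0} = 1
G_A(21) = 1.
Pile B, S = {2, 3, 4, 7, 9}:
G(0) = 0
G(1) = mex{} = 0
G(2) = mex{0} = 1
G(3) = mex{0,0} = 1
G(4) = mex{1,0,0} = 2
G(5) = mex{1,1,0} = 2
G(6) = mex{2,1,1} = 0
G(7) = mex{2,2,1,0} = 3
G(8) = mex{0,2,2,0} = 1
G(9) = mex{3,0,2,1,0} = 4
G(10) = mex{1,3,0,1,0} = 2
G(11) = mex{4,1,3,2,1} = 0
G(12) = mex{2,4,1,2,1} = 0
G(13) = mex{0,2,4,0,2} = 1
G(14) = mex{0,0,2,3,2} = 1
G_B(14) = 1.
Combined Grundy value = 1 ⊕ 1 = 0.

0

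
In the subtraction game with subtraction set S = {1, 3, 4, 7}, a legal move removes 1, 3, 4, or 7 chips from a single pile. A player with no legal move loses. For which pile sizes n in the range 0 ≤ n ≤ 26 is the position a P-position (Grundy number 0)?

G(0) = 0
G(1) = mex{0} = 1
G(2) = mex{1} = 0
G(3) = mex{0,0} = 1
G(4) = mex{1,1,0} = 2
G(5) = mex{2,0,1} = 3
G(6) = mex{3,1,0} = 2
G(7) = mex{2,2,1,0} = 3
G(8) = mex{3,3,2,1} = 0
G(9) = mex{0,2,3,0} = 1
G(10) = mex{1,3,2,1} = 0
G(11) = mex{0,0,3,2} = 1
G(12) = mex{1,1,0,3} = 2
G(13) = mex{2,0,1,2} = 3
G(14) = mex{3,1,0,3} = 2
G(15) = mex{2,2,1,0} = 3
G(16) = mex{3,3,2,1} = 0
G(17) = mex{0,2,3,0} = 1
G(18) = mex{1,3,2,1} = 0
G(19) = mex{0,0,3,2} = 1
G(20) = mex{1,1,0,3} = 2
G(21) = mex{2,0,1,2} = 3
G(22) = mex{3,1,0,3} = 2
G(23) = mex{2,2,1,0} = 3
G(24) = mex{3,3,2,1} = 0
G(25) = mex{0,2,3,0} = 1
G(26) = mex{1,3,2,1} = 0
P-positions are exactly the n with G(n) = 0.

0, 2, 8, 10, 16, 18, 24, 26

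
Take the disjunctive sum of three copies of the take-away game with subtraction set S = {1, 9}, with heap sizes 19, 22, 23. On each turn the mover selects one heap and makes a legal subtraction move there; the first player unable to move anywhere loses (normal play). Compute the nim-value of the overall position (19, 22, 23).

0

All heaps use S = {1, 9}:
G(0) = 0
G(1) = mex{0} = 1
G(2) = mex{1} = 0
G(3) = mex{0} = 1
G(4) = mex{1} = 0
G(5) = mex{0} = 1
G(6) = mex{1} = 0
G(7) = mex{0} = 1
G(8) = mex{1} = 0
G(9) = mex{0,0} = 1
G(10) = mex{1,1} = 0
G(11) = mex{0,0} = 1
G(12) = mex{1,1} = 0
G(13) = mex{0,0} = 1
G(14) = mex{1,1} = 0
G(15) = mex{0,0} = 1
G(16) = mex{1,1} = 0
G(17) = mex{0,0} = 1
G(18) = mex{1,1} = 0
G(19) = mex{0,0} = 1
G(20) = mex{1,1} = 0
G(21) = mex{0,0} = 1
G(22) = mex{1,1} = 0
G(23) = mex{0,0} = 1
Heap A: G(19) = 1.
Heap B: G(22) = 0.
Heap C: G(23) = 1.
Combined Grundy value = 1 ⊕ 0 ⊕ 1 = 0.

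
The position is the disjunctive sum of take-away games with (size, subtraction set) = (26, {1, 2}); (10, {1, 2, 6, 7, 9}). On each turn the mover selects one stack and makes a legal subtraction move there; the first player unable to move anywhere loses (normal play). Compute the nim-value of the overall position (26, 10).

0

Stack A, S = {1, 2}:
n :  0  1  2  3  4  5  6  7  8  9 10 11 12 13 14 15 16 17 18 19 20 21 22 23 24 25 26
G :  0  1  2  0  1  2  0  1  2  0  1  2  0  1  2  0  1  2  0  1  2  0  1  2  0  1  2
G_A(26) = 2.
Stack B, S = {1, 2, 6, 7, 9}:
n :  0  1  2  3  4  5  6  7  8  9 10
G :  0  1  2  0  1  2  3  4  0  1  2
G_B(10) = 2.
Combined Grundy value = 2 ⊕ 2 = 0.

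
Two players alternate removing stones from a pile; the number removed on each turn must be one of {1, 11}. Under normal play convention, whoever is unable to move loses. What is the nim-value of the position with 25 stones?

1

G(0) = 0
G(1) = mex{0} = 1
G(2) = mex{1} = 0
G(3) = mex{0} = 1
G(4) = mex{1} = 0
G(5) = mex{0} = 1
G(6) = mex{1} = 0
G(7) = mex{0} = 1
G(8) = mex{1} = 0
G(9) = mex{0} = 1
G(10) = mex{1} = 0
G(11) = mex{0,0} = 1
G(12) = mex{1,1} = 0
G(13) = mex{0,0} = 1
G(14) = mex{1,1} = 0
G(15) = mex{0,0} = 1
G(16) = mex{1,1} = 0
G(17) = mex{0,0} = 1
G(18) = mex{1,1} = 0
G(19) = mex{0,0} = 1
G(20) = mex{1,1} = 0
G(21) = mex{0,0} = 1
G(22) = mex{1,1} = 0
G(23) = mex{0,0} = 1
G(24) = mex{1,1} = 0
G(25) = mex{0,0} = 1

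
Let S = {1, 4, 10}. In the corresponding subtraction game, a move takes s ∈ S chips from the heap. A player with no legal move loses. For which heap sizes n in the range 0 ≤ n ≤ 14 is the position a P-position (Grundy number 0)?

G(0) = 0
G(1) = mex{0} = 1
G(2) = mex{1} = 0
G(3) = mex{0} = 1
G(4) = mex{1,0} = 2
G(5) = mex{2,1} = 0
G(6) = mex{0,0} = 1
G(7) = mex{1,1} = 0
G(8) = mex{0,2} = 1
G(9) = mex{1,0} = 2
G(10) = mex{2,1,0} = 3
G(11) = mex{3,0,1} = 2
G(12) = mex{2,1,0} = 3
G(13) = mex{3,2,1} = 0
G(14) = mex{0,3,2} = 1
P-positions are exactly the n with G(n) = 0.

0, 2, 5, 7, 13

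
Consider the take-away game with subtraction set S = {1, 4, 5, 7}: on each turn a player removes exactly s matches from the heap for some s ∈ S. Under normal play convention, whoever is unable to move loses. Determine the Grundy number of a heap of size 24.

G(0) = 0
G(1) = mex{0} = 1
G(2) = mex{1} = 0
G(3) = mex{0} = 1
G(4) = mex{1,0} = 2
G(5) = mex{2,1,0} = 3
G(6) = mex{3,0,1} = 2
G(7) = mex{2,1,0,0} = 3
G(8) = mex{3,2,1,1} = 0
G(9) = mex{0,3,2,0} = 1
G(10) = mex{1,2,3,1} = 0
G(11) = mex{0,3,2,2} = 1
G(12) = mex{1,0,3,3} = 2
G(13) = mex{2,1,0,2} = 3
G(14) = mex{3,0,1,3} = 2
G(15) = mex{2,1,0,0} = 3
G(16) = mex{3,2,1,1} = 0
G(17) = mex{0,3,2,0} = 1
G(18) = mex{1,2,3,1} = 0
G(19) = mex{0,3,2,2} = 1
G(20) = mex{1,0,3,3} = 2
G(21) = mex{2,1,0,2} = 3
G(22) = mex{3,0,1,3} = 2
G(23) = mex{2,1,0,0} = 3
G(24) = mex{3,2,1,1} = 0

0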